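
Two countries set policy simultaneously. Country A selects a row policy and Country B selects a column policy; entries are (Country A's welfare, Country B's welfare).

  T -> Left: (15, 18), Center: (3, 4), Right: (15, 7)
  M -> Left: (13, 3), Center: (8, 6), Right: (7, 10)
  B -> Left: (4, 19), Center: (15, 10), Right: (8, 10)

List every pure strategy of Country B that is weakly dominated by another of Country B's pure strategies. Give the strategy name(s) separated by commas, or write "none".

Left is not dominated — it holds its own against Center at T (18>4); Right at T (18>7).
Center is weakly dominated by Right (T: 7>4, M: 10>6, B: 10=10).
Nothing dominates Right: Left at M (10>3); Center at T (7>4).

Center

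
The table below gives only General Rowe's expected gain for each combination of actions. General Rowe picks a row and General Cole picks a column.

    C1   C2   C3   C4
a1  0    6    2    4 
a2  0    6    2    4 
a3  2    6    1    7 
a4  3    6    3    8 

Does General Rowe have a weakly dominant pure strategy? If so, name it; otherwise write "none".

a4 vs a1: C1: 3>0, C2: 6=6, C3: 3>2, C4: 8>4.
a4 vs a2: C1: 3>0, C2: 6=6, C3: 3>2, C4: 8>4.
a4 vs a3: C1: 3>2, C2: 6=6, C3: 3>1, C4: 8>7.
a4 is at least as good as every other strategy against every opponent action, so it is weakly dominant.

a4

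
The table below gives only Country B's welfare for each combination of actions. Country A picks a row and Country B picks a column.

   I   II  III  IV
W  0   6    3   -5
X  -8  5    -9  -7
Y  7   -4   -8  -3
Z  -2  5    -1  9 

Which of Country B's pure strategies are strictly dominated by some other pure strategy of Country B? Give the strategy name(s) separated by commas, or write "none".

Nothing dominates I: II at Y (7>-4); III at X (-8>-9); IV at W (0>-5).
II is not dominated — it holds its own against I at W (6>0); III at W (6>3); IV at W (6>-5).
II strictly dominates III — W: 6>3, X: 5>-9, Y: -4>-8, Z: 5>-1.
IV: no other strategy beats it everywhere (I at X (-7>-8); II at Y (-3>-4); III at X (-7>-9)).

III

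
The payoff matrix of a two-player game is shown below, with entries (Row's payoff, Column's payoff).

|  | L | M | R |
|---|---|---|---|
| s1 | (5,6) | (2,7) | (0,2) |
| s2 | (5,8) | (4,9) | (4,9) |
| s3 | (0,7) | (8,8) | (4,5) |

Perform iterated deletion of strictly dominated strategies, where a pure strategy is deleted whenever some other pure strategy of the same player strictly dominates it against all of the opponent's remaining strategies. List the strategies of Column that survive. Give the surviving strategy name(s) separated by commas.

Column's strategy L is strictly dominated by M (s1: 7>6, s2: 9>8, s3: 8>7) and is removed.
Row's strategy s1 is strictly dominated by s2 (M: 4>2, R: 4>0) and is removed.
Among the remaining strategies, none is strictly dominated by another pure strategy of the same player, so the elimination stops.
Surviving strategies — Row: {s2, s3}; Column: {M, R}.

M, R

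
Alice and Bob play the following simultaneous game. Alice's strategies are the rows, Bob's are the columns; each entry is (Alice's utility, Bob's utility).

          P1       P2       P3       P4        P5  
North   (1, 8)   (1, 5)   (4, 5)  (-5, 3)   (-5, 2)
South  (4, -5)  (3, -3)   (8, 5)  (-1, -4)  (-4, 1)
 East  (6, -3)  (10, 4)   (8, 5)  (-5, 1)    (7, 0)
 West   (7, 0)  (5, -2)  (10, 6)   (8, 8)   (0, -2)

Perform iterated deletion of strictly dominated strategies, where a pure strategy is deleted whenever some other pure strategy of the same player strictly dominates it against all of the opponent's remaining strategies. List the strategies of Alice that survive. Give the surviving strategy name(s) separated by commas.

West

For Alice, South strictly dominates North on the remaining columns (P1: 4>1, P2: 3>1, P3: 8>4, P4: -1>-5, P5: -4>-5); eliminate North.
Alice's strategy South is strictly dominated by West (P1: 7>4, P2: 5>3, P3: 10>8, P4: 8>-1, P5: 0>-4) and is removed.
Column P1 is eliminated: P3 beats it against every remaining row (East: 5>-3, West: 6>0).
Column P2 is eliminated: P3 beats it against every remaining row (East: 5>4, West: 6>-2).
Column P5 is eliminated: P3 beats it against every remaining row (East: 5>0, West: 6>-2).
Row East is eliminated: West beats it against every remaining column (P3: 10>8, P4: 8>-5).
Column P3 is eliminated: P4 beats it against every remaining row (West: 8>6).
Among the remaining strategies, none is strictly dominated by another pure strategy of the same player, so the elimination stops.
Surviving strategies — Alice: {West}; Bob: {P4}.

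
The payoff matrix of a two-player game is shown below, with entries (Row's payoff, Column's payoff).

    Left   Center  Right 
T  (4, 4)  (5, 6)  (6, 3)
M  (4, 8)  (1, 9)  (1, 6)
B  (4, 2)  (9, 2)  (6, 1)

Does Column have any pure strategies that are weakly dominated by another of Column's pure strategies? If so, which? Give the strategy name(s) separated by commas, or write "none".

Left, Right

Left is weakly dominated by Center (T: 6>4, M: 9>8, B: 2=2).
Center is not dominated — it holds its own against Left at T (6>4); Right at T (6>3).
Left weakly dominates Right — T: 4>3, M: 8>6, B: 2>1.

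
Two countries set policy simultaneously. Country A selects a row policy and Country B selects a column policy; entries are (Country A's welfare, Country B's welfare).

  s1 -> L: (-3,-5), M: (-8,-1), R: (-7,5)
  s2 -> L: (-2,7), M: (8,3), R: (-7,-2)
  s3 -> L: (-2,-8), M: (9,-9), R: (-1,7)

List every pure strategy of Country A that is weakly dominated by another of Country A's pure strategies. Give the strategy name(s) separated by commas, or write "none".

s1, s2

s2 weakly dominates s1 — L: -2>-3, M: 8>-8, R: -7=-7.
s3 weakly dominates s2 — L: -2=-2, M: 9>8, R: -1>-7.
s3: no other strategy beats it everywhere (s1 at L (-2>-3); s2 at M (9>8)).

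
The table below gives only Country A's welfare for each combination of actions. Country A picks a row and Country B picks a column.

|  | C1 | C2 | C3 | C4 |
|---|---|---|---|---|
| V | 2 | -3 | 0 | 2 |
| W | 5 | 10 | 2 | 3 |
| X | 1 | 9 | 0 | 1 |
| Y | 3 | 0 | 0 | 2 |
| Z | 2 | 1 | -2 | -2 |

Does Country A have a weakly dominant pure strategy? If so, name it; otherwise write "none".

W vs V: C1: 5>2, C2: 10>-3, C3: 2>0, C4: 3>2.
W vs X: C1: 5>1, C2: 10>9, C3: 2>0, C4: 3>1.
W vs Y: C1: 5>3, C2: 10>0, C3: 2>0, C4: 3>2.
W vs Z: C1: 5>2, C2: 10>1, C3: 2>-2, C4: 3>-2.
W is at least as good as every other strategy against every opponent action, so it is weakly dominant.

W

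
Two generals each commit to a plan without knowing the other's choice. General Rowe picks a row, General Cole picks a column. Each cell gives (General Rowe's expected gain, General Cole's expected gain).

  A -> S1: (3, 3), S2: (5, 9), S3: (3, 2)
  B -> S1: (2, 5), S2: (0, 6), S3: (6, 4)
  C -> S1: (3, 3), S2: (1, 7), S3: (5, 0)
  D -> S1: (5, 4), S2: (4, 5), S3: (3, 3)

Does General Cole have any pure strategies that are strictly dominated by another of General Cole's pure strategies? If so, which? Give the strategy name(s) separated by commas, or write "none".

S1, S3

S1: dominated, since S2 does at least as well everywhere (A: 9>3, B: 6>5, C: 7>3, D: 5>4).
S2: no other strategy beats it everywhere (S1 at A (9>3); S3 at A (9>2)).
S1 strictly dominates S3 — A: 3>2, B: 5>4, C: 3>0, D: 4>3.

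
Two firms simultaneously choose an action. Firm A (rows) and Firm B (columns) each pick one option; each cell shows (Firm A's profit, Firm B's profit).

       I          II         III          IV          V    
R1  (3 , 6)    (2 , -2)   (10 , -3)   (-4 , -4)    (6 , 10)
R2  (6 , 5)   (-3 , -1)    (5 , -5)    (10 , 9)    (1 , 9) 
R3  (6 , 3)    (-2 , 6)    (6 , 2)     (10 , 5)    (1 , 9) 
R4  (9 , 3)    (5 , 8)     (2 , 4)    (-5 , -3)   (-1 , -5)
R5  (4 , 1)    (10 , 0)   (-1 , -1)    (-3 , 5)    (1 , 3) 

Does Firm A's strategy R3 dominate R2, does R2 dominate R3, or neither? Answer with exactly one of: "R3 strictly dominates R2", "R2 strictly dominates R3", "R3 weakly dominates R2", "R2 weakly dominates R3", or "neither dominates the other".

R3 weakly dominates R2

Compare R3 to R2 across each choice by Firm B: I: 6=6, II: -2>-3, III: 6>5, IV: 10=10, V: 1=1.
R3 is at least as good everywhere and strictly better somewhere (tied only at I, IV, V), so R3 weakly but not strictly dominates R2.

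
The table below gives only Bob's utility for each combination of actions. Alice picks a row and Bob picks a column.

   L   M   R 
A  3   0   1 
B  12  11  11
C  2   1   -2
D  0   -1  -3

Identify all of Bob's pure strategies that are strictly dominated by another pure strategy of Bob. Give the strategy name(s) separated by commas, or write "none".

M, R

L: no other strategy beats it everywhere (M at A (3>0); R at A (3>1)).
L strictly dominates M — A: 3>0, B: 12>11, C: 2>1, D: 0>-1.
R is strictly dominated by L (A: 3>1, B: 12>11, C: 2>-2, D: 0>-3).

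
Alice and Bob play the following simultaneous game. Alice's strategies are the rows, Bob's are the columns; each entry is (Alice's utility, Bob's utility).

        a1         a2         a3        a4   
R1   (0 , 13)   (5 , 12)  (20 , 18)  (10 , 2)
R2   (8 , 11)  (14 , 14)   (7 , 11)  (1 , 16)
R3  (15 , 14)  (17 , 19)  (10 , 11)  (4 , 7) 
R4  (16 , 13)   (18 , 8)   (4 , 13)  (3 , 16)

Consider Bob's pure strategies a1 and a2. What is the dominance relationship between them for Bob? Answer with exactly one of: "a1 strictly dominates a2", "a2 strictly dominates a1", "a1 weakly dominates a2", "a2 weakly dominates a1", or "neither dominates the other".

a1's payoffs vs a2's, by Alice's action — R1: 13>12, R2: 11<14, R3: 14<19, R4: 13>8.
a1 does better at R1, R4 but worse at R2, R3; neither strategy dominates the other.

neither dominates the other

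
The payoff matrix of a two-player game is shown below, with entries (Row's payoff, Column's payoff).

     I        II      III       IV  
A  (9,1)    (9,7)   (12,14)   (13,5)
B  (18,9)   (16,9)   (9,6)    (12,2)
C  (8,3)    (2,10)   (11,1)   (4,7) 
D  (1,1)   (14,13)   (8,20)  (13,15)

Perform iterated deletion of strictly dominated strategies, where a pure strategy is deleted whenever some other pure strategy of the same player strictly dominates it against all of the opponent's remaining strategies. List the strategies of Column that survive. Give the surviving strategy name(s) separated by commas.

I, II, III

For Row, A strictly dominates C on the remaining columns (I: 9>8, II: 9>2, III: 12>11, IV: 13>4); eliminate C.
For Column, III strictly dominates IV on the remaining rows (A: 14>5, B: 6>2, D: 20>15); eliminate IV.
Row's strategy D is strictly dominated by B (I: 18>1, II: 16>14, III: 9>8) and is removed.
Among the remaining strategies, none is strictly dominated by another pure strategy of the same player, so the elimination stops.
Surviving strategies — Row: {A, B}; Column: {I, II, III}.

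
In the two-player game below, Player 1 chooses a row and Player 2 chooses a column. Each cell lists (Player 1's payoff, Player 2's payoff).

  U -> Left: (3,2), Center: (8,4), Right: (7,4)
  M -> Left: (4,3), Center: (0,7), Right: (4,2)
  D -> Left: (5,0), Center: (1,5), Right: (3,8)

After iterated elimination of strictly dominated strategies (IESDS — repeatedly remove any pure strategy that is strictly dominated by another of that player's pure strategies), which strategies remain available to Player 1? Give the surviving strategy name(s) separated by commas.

For Player 2, Center strictly dominates Left on the remaining rows (U: 4>2, M: 7>3, D: 5>0); eliminate Left.
Player 1's strategy M is strictly dominated by U (Center: 8>0, Right: 7>4) and is removed.
For Player 1, U strictly dominates D on the remaining columns (Center: 8>1, Right: 7>3); eliminate D.
Among the remaining strategies, none is strictly dominated by another pure strategy of the same player, so the elimination stops.
Surviving strategies — Player 1: {U}; Player 2: {Center, Right}.

U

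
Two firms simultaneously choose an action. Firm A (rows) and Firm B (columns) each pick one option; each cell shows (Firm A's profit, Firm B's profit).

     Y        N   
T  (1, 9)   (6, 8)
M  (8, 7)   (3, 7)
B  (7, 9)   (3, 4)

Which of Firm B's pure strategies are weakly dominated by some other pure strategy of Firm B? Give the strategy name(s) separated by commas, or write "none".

N

Y is not dominated — it holds its own against N at T (9>8).
Y weakly dominates N — T: 9>8, M: 7=7, B: 9>4.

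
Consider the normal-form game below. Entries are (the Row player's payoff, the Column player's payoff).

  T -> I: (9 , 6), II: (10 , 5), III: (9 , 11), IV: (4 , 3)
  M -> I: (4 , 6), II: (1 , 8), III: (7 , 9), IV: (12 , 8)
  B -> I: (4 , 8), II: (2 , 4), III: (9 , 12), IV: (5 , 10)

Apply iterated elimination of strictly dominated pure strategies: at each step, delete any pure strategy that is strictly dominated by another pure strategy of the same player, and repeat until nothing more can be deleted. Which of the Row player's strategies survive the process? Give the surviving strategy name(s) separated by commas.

Column I is eliminated: III beats it against every remaining row (T: 11>6, M: 9>6, B: 12>8).
Column II is eliminated: III beats it against every remaining row (T: 11>5, M: 9>8, B: 12>4).
Column IV is eliminated: III beats it against every remaining row (T: 11>3, M: 9>8, B: 12>10).
The Row player's strategy M is strictly dominated by T (III: 9>7) and is removed.
Among the remaining strategies, none is strictly dominated by another pure strategy of the same player, so the elimination stops.
Surviving strategies — the Row player: {T, B}; the Column player: {III}.

T, B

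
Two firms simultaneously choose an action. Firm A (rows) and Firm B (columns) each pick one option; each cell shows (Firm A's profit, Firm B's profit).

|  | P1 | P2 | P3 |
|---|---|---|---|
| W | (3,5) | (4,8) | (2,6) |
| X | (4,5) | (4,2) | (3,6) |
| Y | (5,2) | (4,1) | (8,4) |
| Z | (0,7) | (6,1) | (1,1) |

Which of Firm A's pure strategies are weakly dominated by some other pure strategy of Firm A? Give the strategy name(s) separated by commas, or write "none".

W, X

W: dominated, since X does at least as well everywhere (P1: 4>3, P2: 4=4, P3: 3>2).
Y weakly dominates X — P1: 5>4, P2: 4=4, P3: 8>3.
Y is not dominated — it holds its own against W at P1 (5>3); X at P1 (5>4); Z at P1 (5>0).
Z: no other strategy beats it everywhere (W at P2 (6>4); X at P2 (6>4); Y at P2 (6>4)).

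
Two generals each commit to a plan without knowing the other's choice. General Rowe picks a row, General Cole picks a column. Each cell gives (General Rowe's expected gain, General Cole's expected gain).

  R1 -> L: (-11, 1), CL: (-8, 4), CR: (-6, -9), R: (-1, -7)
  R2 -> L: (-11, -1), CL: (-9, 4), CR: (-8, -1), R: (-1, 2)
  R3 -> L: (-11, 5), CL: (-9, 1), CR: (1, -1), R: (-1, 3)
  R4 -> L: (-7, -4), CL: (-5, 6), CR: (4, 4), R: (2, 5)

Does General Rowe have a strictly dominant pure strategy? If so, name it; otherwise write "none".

R4

R4 vs R1: L: -7>-11, CL: -5>-8, CR: 4>-6, R: 2>-1.
R4 vs R2: L: -7>-11, CL: -5>-9, CR: 4>-8, R: 2>-1.
R4 vs R3: L: -7>-11, CL: -5>-9, CR: 4>1, R: 2>-1.
R4 strictly beats every other strategy against every opponent action, so it is strictly dominant.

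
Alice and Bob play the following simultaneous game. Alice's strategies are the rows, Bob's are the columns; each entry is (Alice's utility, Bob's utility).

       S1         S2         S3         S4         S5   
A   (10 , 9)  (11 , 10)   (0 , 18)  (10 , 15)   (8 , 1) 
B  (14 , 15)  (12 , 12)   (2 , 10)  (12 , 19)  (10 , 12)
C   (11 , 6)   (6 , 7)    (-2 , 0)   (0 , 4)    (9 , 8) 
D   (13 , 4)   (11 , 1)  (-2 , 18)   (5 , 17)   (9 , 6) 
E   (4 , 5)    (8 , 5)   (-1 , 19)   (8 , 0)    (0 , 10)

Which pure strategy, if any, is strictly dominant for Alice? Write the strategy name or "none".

B

B vs A: S1: 14>10, S2: 12>11, S3: 2>0, S4: 12>10, S5: 10>8.
B vs C: S1: 14>11, S2: 12>6, S3: 2>-2, S4: 12>0, S5: 10>9.
B vs D: S1: 14>13, S2: 12>11, S3: 2>-2, S4: 12>5, S5: 10>9.
B vs E: S1: 14>4, S2: 12>8, S3: 2>-1, S4: 12>8, S5: 10>0.
B strictly beats every other strategy against every opponent action, so it is strictly dominant.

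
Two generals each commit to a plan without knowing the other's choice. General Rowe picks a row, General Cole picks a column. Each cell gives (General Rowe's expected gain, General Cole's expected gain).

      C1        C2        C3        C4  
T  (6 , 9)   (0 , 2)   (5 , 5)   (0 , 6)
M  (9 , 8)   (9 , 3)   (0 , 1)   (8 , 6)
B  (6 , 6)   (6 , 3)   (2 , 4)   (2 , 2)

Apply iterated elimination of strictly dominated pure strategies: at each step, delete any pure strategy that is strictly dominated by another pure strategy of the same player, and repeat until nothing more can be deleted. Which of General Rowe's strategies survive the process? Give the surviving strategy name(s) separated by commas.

M

For General Cole, C1 strictly dominates C2 on the remaining rows (T: 9>2, M: 8>3, B: 6>3); eliminate C2.
Column C3 is eliminated: C1 beats it against every remaining row (T: 9>5, M: 8>1, B: 6>4).
Row T is eliminated: M beats it against every remaining column (C1: 9>6, C4: 8>0).
Row B is eliminated: M beats it against every remaining column (C1: 9>6, C4: 8>2).
Column C4 is eliminated: C1 beats it against every remaining row (M: 8>6).
Among the remaining strategies, none is strictly dominated by another pure strategy of the same player, so the elimination stops.
Surviving strategies — General Rowe: {M}; General Cole: {C1}.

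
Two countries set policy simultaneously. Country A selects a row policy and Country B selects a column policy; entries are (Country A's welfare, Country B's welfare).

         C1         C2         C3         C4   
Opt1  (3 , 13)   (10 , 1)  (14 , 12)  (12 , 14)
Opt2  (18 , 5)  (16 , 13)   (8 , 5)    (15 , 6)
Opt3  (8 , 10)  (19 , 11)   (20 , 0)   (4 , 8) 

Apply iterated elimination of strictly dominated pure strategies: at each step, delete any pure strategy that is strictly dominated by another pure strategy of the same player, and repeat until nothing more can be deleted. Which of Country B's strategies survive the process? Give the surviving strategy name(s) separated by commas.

For Country B, C4 strictly dominates C3 on the remaining rows (Opt1: 14>12, Opt2: 6>5, Opt3: 8>0); eliminate C3.
Row Opt1 is eliminated: Opt2 beats it against every remaining column (C1: 18>3, C2: 16>10, C4: 15>12).
Country B's strategy C1 is strictly dominated by C2 (Opt2: 13>5, Opt3: 11>10) and is removed.
Country B's strategy C4 is strictly dominated by C2 (Opt2: 13>6, Opt3: 11>8) and is removed.
Row Opt2 is eliminated: Opt3 beats it against every remaining column (C2: 19>16).
Among the remaining strategies, none is strictly dominated by another pure strategy of the same player, so the elimination stops.
Surviving strategies — Country A: {Opt3}; Country B: {C2}.

C2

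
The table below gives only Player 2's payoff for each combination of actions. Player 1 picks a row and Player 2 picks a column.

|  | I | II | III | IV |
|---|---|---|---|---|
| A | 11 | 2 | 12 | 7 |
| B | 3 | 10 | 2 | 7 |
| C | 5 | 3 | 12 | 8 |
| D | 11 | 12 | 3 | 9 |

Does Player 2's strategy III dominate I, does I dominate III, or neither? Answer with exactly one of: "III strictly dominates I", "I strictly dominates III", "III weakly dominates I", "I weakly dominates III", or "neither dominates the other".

neither dominates the other

III's payoffs vs I's, by Player 1's action — A: 12>11, B: 2<3, C: 12>5, D: 3<11.
III does better at A, C but worse at B, D; neither strategy dominates the other.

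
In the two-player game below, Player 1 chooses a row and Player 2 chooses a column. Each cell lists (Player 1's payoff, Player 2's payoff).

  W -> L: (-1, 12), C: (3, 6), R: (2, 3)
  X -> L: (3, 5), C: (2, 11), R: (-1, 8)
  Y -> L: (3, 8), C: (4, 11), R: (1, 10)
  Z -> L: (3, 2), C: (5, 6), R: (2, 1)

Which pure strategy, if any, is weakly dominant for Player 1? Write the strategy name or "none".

Z

Z vs W: L: 3>-1, C: 5>3, R: 2=2.
Z vs X: L: 3=3, C: 5>2, R: 2>-1.
Z vs Y: L: 3=3, C: 5>4, R: 2>1.
Z is at least as good as every other strategy against every opponent action, so it is weakly dominant.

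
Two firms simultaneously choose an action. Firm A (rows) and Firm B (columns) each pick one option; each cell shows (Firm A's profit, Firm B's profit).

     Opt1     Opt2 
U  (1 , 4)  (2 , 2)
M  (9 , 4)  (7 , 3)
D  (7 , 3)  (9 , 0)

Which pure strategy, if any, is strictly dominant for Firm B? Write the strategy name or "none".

Opt1 vs Opt2: U: 4>2, M: 4>3, D: 3>0.
Opt1 strictly beats every other strategy against every opponent action, so it is strictly dominant.

Opt1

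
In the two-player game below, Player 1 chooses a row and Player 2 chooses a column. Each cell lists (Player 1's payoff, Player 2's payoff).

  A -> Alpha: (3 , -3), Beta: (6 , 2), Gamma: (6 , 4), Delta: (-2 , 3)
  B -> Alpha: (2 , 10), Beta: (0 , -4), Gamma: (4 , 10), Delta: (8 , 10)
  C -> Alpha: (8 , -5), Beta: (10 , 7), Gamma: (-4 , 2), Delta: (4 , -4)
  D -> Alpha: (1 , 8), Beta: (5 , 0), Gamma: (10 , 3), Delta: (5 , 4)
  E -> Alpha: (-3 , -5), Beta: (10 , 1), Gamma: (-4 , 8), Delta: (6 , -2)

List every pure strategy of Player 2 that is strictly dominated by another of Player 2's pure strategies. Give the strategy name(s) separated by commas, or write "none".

none

Nothing dominates Alpha: Beta at B (10>-4); Gamma at B (10=10); Delta at B (10=10).
Beta is not dominated — it holds its own against Alpha at A (2>-3); Gamma at C (7>2); Delta at C (7>-4).
Gamma: no other strategy beats it everywhere (Alpha at A (4>-3); Beta at A (4>2); Delta at A (4>3)).
Nothing dominates Delta: Alpha at A (3>-3); Beta at A (3>2); Gamma at B (10=10).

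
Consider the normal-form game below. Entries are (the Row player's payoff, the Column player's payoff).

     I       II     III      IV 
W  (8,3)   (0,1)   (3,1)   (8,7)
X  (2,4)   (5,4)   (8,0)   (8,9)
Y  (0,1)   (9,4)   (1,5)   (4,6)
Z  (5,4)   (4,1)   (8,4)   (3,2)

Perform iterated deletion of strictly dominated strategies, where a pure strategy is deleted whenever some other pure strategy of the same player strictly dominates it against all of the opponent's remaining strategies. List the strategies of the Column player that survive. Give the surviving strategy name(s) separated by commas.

The Column player's strategy II is strictly dominated by IV (W: 7>1, X: 9>4, Y: 6>4, Z: 2>1) and is removed.
The Row player's strategy Y is strictly dominated by W (I: 8>0, III: 3>1, IV: 8>4) and is removed.
Among the remaining strategies, none is strictly dominated by another pure strategy of the same player, so the elimination stops.
Surviving strategies — the Row player: {W, X, Z}; the Column player: {I, III, IV}.

I, III, IV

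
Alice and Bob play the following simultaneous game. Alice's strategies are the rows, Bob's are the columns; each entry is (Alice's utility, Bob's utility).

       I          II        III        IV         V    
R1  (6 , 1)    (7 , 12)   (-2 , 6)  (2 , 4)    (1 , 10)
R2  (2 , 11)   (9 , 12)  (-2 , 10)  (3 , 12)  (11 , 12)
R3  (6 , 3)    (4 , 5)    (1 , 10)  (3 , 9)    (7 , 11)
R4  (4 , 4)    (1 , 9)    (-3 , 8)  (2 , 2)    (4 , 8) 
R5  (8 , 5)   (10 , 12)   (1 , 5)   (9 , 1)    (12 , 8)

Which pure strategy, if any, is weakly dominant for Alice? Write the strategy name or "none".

R5 vs R1: I: 8>6, II: 10>7, III: 1>-2, IV: 9>2, V: 12>1.
R5 vs R2: I: 8>2, II: 10>9, III: 1>-2, IV: 9>3, V: 12>11.
R5 vs R3: I: 8>6, II: 10>4, III: 1=1, IV: 9>3, V: 12>7.
R5 vs R4: I: 8>4, II: 10>1, III: 1>-3, IV: 9>2, V: 12>4.
R5 is at least as good as every other strategy against every opponent action, so it is weakly dominant.

R5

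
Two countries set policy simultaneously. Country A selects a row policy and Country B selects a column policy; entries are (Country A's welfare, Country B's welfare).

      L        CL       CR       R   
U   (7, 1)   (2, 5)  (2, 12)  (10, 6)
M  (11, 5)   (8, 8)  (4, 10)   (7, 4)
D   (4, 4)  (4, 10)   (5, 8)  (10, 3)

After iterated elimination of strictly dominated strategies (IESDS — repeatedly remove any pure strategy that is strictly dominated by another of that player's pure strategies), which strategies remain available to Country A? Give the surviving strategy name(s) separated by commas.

M, D

Column L is eliminated: CL beats it against every remaining row (U: 5>1, M: 8>5, D: 10>4).
Column R is eliminated: CR beats it against every remaining row (U: 12>6, M: 10>4, D: 8>3).
Country A's strategy U is strictly dominated by M (CL: 8>2, CR: 4>2) and is removed.
Among the remaining strategies, none is strictly dominated by another pure strategy of the same player, so the elimination stops.
Surviving strategies — Country A: {M, D}; Country B: {CL, CR}.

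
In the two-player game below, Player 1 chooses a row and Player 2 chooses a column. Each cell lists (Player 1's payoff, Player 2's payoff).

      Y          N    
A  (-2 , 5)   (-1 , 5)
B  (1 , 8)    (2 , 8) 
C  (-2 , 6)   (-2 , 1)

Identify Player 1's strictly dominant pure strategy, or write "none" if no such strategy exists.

B

B vs A: Y: 1>-2, N: 2>-1.
B vs C: Y: 1>-2, N: 2>-2.
B strictly beats every other strategy against every opponent action, so it is strictly dominant.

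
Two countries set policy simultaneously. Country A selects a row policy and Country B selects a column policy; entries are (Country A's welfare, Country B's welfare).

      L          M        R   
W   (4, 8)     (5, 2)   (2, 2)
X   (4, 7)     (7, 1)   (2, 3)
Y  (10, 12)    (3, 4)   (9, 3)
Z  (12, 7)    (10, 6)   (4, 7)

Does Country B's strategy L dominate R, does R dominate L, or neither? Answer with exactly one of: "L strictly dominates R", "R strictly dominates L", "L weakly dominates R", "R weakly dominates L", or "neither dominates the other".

Compare L to R across every action of Country A: W: 8>2, X: 7>3, Y: 12>3, Z: 7=7.
L is at least as good everywhere and strictly better somewhere (tied only at Z), so L weakly but not strictly dominates R.

L weakly dominates R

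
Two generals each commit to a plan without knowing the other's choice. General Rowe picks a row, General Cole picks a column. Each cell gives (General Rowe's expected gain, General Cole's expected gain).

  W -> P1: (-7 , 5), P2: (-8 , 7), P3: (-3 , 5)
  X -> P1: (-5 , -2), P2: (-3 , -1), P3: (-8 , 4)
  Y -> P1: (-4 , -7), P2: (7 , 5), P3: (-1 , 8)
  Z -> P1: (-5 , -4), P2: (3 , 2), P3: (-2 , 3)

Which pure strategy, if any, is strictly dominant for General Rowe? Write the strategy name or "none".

Y vs W: P1: -4>-7, P2: 7>-8, P3: -1>-3.
Y vs X: P1: -4>-5, P2: 7>-3, P3: -1>-8.
Y vs Z: P1: -4>-5, P2: 7>3, P3: -1>-2.
Y strictly beats every other strategy against every opponent action, so it is strictly dominant.

Y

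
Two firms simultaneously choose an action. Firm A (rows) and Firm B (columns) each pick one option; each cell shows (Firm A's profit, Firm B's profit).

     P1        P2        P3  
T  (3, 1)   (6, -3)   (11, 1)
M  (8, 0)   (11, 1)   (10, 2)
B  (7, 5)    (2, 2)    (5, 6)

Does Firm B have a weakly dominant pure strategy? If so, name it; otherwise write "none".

P3 vs P1: T: 1=1, M: 2>0, B: 6>5.
P3 vs P2: T: 1>-3, M: 2>1, B: 6>2.
P3 is at least as good as every other strategy against every opponent action, so it is weakly dominant.

P3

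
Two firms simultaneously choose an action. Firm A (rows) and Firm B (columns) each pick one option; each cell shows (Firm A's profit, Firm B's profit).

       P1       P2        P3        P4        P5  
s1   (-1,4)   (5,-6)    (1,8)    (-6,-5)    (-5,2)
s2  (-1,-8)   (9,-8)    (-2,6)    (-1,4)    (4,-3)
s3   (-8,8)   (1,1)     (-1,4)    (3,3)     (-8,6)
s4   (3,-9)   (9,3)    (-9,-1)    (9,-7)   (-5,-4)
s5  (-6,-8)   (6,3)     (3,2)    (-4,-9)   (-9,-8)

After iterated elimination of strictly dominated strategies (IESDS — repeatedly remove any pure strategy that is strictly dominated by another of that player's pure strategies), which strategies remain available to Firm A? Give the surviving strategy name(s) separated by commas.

s2, s4, s5

For Firm B, P3 strictly dominates P4 on the remaining rows (s1: 8>-5, s2: 6>4, s3: 4>3, s4: -1>-7, s5: 2>-9); eliminate P4.
Row s3 is eliminated: s1 beats it against every remaining column (P1: -1>-8, P2: 5>1, P3: 1>-1, P5: -5>-8).
Firm B's strategy P1 is strictly dominated by P3 (s1: 8>4, s2: 6>-8, s4: -1>-9, s5: 2>-8) and is removed.
Firm B's strategy P5 is strictly dominated by P3 (s1: 8>2, s2: 6>-3, s4: -1>-4, s5: 2>-8) and is removed.
Row s1 is eliminated: s5 beats it against every remaining column (P2: 6>5, P3: 3>1).
Among the remaining strategies, none is strictly dominated by another pure strategy of the same player, so the elimination stops.
Surviving strategies — Firm A: {s2, s4, s5}; Firm B: {P2, P3}.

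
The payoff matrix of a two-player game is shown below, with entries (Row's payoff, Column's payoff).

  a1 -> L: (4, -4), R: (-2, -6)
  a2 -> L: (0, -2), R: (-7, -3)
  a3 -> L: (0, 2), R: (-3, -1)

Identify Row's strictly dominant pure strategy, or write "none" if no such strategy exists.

a1

a1 vs a2: L: 4>0, R: -2>-7.
a1 vs a3: L: 4>0, R: -2>-3.
a1 strictly beats every other strategy against every opponent action, so it is strictly dominant.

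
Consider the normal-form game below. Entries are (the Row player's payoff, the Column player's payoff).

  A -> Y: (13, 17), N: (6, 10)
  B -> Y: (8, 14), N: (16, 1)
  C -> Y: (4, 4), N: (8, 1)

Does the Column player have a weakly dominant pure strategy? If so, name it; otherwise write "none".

Y

Y vs N: A: 17>10, B: 14>1, C: 4>1.
Y is at least as good as every other strategy against every opponent action, so it is weakly dominant.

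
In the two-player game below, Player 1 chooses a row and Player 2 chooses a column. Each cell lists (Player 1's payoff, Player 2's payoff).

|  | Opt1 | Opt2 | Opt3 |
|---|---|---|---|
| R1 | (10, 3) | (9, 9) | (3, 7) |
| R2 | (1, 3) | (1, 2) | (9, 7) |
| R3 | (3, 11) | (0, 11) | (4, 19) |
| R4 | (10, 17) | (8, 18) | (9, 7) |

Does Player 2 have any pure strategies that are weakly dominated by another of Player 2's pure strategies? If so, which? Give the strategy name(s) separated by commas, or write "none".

Opt1: no other strategy beats it everywhere (Opt2 at R2 (3>2); Opt3 at R4 (17>7)).
Nothing dominates Opt2: Opt1 at R1 (9>3); Opt3 at R1 (9>7).
Opt3: no other strategy beats it everywhere (Opt1 at R1 (7>3); Opt2 at R2 (7>2)).

none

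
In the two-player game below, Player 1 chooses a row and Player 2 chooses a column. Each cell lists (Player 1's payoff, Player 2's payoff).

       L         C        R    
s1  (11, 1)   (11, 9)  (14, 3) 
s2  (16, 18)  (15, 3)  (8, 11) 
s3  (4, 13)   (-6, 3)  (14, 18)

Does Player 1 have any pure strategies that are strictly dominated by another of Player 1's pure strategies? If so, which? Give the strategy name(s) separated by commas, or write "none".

s1: no other strategy beats it everywhere (s2 at R (14>8); s3 at L (11>4)).
s2: no other strategy beats it everywhere (s1 at L (16>11); s3 at L (16>4)).
s3: no other strategy beats it everywhere (s1 at R (14=14); s2 at R (14>8)).

none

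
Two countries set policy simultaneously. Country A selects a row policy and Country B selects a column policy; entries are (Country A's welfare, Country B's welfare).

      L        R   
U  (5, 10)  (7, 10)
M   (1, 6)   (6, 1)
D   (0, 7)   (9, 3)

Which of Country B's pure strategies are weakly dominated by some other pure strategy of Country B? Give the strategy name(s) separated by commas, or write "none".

L: no other strategy beats it everywhere (R at M (6>1)).
L weakly dominates R — U: 10=10, M: 6>1, D: 7>3.

R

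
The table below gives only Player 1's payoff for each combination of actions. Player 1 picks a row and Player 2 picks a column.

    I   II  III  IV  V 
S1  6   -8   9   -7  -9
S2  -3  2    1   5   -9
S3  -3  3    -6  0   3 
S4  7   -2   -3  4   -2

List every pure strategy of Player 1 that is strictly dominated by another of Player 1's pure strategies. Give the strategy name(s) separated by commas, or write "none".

none

S1: no other strategy beats it everywhere (S2 at I (6>-3); S3 at I (6>-3); S4 at III (9>-3)).
S2 is not dominated — it holds its own against S1 at II (2>-8); S3 at I (-3=-3); S4 at II (2>-2).
S3 is not dominated — it holds its own against S1 at II (3>-8); S2 at I (-3=-3); S4 at II (3>-2).
Nothing dominates S4: S1 at I (7>6); S2 at I (7>-3); S3 at I (7>-3).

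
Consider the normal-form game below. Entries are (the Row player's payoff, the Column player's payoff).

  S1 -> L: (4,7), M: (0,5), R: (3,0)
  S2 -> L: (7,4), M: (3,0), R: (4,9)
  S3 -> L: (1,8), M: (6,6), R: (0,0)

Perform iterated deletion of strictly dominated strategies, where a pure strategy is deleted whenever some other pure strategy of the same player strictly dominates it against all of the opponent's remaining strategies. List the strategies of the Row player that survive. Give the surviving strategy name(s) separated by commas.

The Row player's strategy S1 is strictly dominated by S2 (L: 7>4, M: 3>0, R: 4>3) and is removed.
Column M is eliminated: L beats it against every remaining row (S2: 4>0, S3: 8>6).
The Row player's strategy S3 is strictly dominated by S2 (L: 7>1, R: 4>0) and is removed.
For the Column player, R strictly dominates L on the remaining rows (S2: 9>4); eliminate L.
Among the remaining strategies, none is strictly dominated by another pure strategy of the same player, so the elimination stops.
Surviving strategies — the Row player: {S2}; the Column player: {R}.

S2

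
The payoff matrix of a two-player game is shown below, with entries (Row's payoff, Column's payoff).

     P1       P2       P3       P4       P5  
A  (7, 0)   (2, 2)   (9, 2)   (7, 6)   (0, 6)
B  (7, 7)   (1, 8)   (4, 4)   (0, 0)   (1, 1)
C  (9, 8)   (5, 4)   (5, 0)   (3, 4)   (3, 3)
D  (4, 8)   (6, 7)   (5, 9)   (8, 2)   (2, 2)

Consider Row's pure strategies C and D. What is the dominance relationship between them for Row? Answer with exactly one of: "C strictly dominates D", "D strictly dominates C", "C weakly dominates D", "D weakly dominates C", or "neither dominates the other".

neither dominates the other

C's payoffs vs D's, by Column's action — P1: 9>4, P2: 5<6, P3: 5=5, P4: 3<8, P5: 3>2.
C does better at P1, P5 but worse at P2, P4; neither strategy dominates the other.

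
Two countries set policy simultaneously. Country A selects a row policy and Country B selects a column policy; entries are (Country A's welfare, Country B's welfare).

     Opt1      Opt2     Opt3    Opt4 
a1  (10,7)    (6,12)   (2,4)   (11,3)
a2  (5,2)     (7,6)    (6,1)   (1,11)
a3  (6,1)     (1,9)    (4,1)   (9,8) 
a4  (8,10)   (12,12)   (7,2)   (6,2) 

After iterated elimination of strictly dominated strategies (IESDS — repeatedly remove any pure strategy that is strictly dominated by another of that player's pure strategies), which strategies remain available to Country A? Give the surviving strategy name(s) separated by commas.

a4

For Country A, a4 strictly dominates a2 on the remaining columns (Opt1: 8>5, Opt2: 12>7, Opt3: 7>6, Opt4: 6>1); eliminate a2.
For Country B, Opt2 strictly dominates Opt1 on the remaining rows (a1: 12>7, a3: 9>1, a4: 12>10); eliminate Opt1.
Country B's strategy Opt3 is strictly dominated by Opt2 (a1: 12>4, a3: 9>1, a4: 12>2) and is removed.
For Country A, a1 strictly dominates a3 on the remaining columns (Opt2: 6>1, Opt4: 11>9); eliminate a3.
Column Opt4 is eliminated: Opt2 beats it against every remaining row (a1: 12>3, a4: 12>2).
For Country A, a4 strictly dominates a1 on the remaining columns (Opt2: 12>6); eliminate a1.
Among the remaining strategies, none is strictly dominated by another pure strategy of the same player, so the elimination stops.
Surviving strategies — Country A: {a4}; Country B: {Opt2}.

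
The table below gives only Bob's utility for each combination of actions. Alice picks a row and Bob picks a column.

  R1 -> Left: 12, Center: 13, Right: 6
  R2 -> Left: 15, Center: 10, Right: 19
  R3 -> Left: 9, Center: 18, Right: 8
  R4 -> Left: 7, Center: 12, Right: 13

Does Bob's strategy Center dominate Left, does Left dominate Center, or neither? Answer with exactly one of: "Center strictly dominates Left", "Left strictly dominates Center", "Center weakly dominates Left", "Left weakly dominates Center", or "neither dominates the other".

neither dominates the other

Compare Center to Left across every action of Alice: R1: 13>12, R2: 10<15, R3: 18>9, R4: 12>7.
Center does better at R1, R3, R4 but worse at R2; neither strategy dominates the other.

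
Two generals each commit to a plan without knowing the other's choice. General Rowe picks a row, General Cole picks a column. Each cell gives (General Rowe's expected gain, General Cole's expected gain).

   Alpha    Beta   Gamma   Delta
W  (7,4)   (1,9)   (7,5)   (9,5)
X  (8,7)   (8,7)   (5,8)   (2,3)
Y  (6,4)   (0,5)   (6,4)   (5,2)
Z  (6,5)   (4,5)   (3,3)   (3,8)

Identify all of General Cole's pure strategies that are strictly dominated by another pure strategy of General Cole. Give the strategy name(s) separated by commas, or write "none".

none

Nothing dominates Alpha: Beta at X (7=7); Gamma at Y (4=4); Delta at X (7>3).
Beta: no other strategy beats it everywhere (Alpha at W (9>4); Gamma at W (9>5); Delta at W (9>5)).
Nothing dominates Gamma: Alpha at W (5>4); Beta at X (8>7); Delta at W (5=5).
Delta: no other strategy beats it everywhere (Alpha at W (5>4); Beta at Z (8>5); Gamma at W (5=5)).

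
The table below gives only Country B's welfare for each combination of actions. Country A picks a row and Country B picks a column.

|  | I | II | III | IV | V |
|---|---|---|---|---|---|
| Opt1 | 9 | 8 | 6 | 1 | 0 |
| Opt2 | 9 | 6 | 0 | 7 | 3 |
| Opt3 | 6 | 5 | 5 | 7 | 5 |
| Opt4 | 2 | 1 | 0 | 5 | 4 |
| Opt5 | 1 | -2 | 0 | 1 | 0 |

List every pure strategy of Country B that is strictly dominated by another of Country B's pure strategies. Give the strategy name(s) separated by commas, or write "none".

Nothing dominates I: II at Opt1 (9>8); III at Opt1 (9>6); IV at Opt1 (9>1); V at Opt1 (9>0).
II: dominated, since I does at least as well everywhere (Opt1: 9>8, Opt2: 9>6, Opt3: 6>5, Opt4: 2>1, Opt5: 1>-2).
I strictly dominates III — Opt1: 9>6, Opt2: 9>0, Opt3: 6>5, Opt4: 2>0, Opt5: 1>0.
Nothing dominates IV: I at Opt3 (7>6); II at Opt2 (7>6); III at Opt2 (7>0); V at Opt1 (1>0).
IV strictly dominates V — Opt1: 1>0, Opt2: 7>3, Opt3: 7>5, Opt4: 5>4, Opt5: 1>0.

II, III, V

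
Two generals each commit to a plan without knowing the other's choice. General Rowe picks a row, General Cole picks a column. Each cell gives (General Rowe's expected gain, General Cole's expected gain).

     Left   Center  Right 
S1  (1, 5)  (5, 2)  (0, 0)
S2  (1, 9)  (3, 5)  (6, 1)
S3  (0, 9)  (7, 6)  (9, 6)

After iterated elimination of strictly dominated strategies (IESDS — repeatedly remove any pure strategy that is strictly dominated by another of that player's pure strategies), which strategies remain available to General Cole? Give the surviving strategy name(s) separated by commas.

Column Center is eliminated: Left beats it against every remaining row (S1: 5>2, S2: 9>5, S3: 9>6).
Column Right is eliminated: Left beats it against every remaining row (S1: 5>0, S2: 9>1, S3: 9>6).
Row S3 is eliminated: S1 beats it against every remaining column (Left: 1>0).
Among the remaining strategies, none is strictly dominated by another pure strategy of the same player, so the elimination stops.
Surviving strategies — General Rowe: {S1, S2}; General Cole: {Left}.

Left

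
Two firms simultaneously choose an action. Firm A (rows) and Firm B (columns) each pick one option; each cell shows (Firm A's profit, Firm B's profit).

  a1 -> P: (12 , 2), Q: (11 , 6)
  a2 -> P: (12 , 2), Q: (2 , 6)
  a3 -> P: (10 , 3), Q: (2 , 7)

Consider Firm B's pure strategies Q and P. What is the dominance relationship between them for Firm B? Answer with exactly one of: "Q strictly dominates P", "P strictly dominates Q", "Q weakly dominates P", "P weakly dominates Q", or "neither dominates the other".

Q's payoffs vs P's, by Firm A's action — a1: 6>2, a2: 6>2, a3: 7>3.
Every comparison favours Q, so Q strictly dominates P.

Q strictly dominates P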